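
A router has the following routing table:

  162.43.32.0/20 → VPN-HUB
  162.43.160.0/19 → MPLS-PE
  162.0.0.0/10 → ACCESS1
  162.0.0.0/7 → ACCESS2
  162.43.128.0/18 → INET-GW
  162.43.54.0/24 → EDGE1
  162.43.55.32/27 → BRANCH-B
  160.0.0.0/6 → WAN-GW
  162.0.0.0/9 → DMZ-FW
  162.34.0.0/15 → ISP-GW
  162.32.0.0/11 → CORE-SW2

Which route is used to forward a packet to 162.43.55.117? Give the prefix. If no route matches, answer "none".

Entries matching 162.43.55.117:
  160.0.0.0/6 (160.0.0.0 - 163.255.255.255)
  162.0.0.0/7 (162.0.0.0 - 163.255.255.255)
  162.0.0.0/9 (162.0.0.0 - 162.127.255.255)
  162.0.0.0/10 (162.0.0.0 - 162.63.255.255)
  162.32.0.0/11 (162.32.0.0 - 162.63.255.255)
Most specific is 162.32.0.0/11.

162.32.0.0/11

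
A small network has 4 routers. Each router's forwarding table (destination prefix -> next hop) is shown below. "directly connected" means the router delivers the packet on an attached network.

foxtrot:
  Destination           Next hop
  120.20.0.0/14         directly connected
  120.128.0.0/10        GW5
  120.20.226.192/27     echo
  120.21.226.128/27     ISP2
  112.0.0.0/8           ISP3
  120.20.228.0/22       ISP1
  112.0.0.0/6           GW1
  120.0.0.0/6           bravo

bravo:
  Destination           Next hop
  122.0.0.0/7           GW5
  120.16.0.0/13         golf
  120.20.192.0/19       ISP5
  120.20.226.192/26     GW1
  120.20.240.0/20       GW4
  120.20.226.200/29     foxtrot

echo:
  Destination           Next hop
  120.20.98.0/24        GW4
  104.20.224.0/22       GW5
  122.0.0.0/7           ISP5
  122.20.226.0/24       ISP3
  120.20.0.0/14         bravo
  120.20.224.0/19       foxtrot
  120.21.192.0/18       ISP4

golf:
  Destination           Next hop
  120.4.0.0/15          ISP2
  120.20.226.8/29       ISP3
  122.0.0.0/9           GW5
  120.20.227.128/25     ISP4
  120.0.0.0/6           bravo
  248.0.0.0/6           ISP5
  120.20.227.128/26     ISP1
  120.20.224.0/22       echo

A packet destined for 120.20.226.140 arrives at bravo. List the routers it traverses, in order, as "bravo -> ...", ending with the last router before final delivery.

bravo -> golf -> echo -> foxtrot

At bravo: longest match for 120.20.226.140 is 120.16.0.0/13 -> golf
At golf: longest match for 120.20.226.140 is 120.20.224.0/22 -> echo
At echo: longest match for 120.20.226.140 is 120.20.224.0/19 -> foxtrot
At foxtrot: longest match for 120.20.226.140 is 120.20.0.0/14 -> directly connected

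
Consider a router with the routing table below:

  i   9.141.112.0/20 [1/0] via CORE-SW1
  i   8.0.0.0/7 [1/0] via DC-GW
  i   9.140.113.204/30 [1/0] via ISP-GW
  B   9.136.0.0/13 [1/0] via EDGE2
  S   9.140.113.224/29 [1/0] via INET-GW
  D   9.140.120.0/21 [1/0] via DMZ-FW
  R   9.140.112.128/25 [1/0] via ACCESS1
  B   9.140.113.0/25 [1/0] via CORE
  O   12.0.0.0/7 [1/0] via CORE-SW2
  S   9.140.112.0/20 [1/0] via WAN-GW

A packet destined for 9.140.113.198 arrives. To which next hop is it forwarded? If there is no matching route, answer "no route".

Routes whose prefix contains 9.140.113.198:
  8.0.0.0/7 (8.0.0.0 - 9.255.255.255) -> DC-GW
  9.136.0.0/13 (9.136.0.0 - 9.143.255.255) -> EDGE2
  9.140.112.0/20 (9.140.112.0 - 9.140.127.255) -> WAN-GW
More-specific entries that do NOT match:
  9.140.113.204/30 (9.140.113.204 - 9.140.113.207) does not contain 9.140.113.198
  9.140.113.224/29 (9.140.113.224 - 9.140.113.231) does not contain 9.140.113.198
  9.140.112.128/25 (9.140.112.128 - 9.140.112.255) does not contain 9.140.113.198
  9.140.113.0/25 (9.140.113.0 - 9.140.113.127) does not contain 9.140.113.198
  9.140.120.0/21 (9.140.120.0 - 9.140.127.255) does not contain 9.140.113.198
Longest matching prefix is /20 -> next hop WAN-GW.

WAN-GW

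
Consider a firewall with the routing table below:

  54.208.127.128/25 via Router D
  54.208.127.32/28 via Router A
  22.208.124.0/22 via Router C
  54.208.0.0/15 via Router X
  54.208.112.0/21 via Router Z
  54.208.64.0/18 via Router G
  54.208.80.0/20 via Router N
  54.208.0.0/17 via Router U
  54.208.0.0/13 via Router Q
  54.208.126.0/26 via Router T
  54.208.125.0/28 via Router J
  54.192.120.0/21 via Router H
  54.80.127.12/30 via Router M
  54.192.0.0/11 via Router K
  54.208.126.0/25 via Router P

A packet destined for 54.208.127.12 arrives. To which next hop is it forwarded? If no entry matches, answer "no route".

Routes whose prefix contains 54.208.127.12:
  54.192.0.0/11 (54.192.0.0 - 54.223.255.255) -> Router K
  54.208.0.0/13 (54.208.0.0 - 54.215.255.255) -> Router Q
  54.208.0.0/15 (54.208.0.0 - 54.209.255.255) -> Router X
  54.208.0.0/17 (54.208.0.0 - 54.208.127.255) -> Router U
  54.208.64.0/18 (54.208.64.0 - 54.208.127.255) -> Router G
More-specific entries that do NOT match:
  54.80.127.12/30 (54.80.127.12 - 54.80.127.15) does not contain 54.208.127.12
  54.208.127.32/28 (54.208.127.32 - 54.208.127.47) does not contain 54.208.127.12
  54.208.125.0/28 (54.208.125.0 - 54.208.125.15) does not contain 54.208.127.12
  54.208.126.0/26 (54.208.126.0 - 54.208.126.63) does not contain 54.208.127.12
  54.208.127.128/25 (54.208.127.128 - 54.208.127.255) does not contain 54.208.127.12
  54.208.126.0/25 (54.208.126.0 - 54.208.126.127) does not contain 54.208.127.12
  22.208.124.0/22 (22.208.124.0 - 22.208.127.255) does not contain 54.208.127.12
  54.208.112.0/21 (54.208.112.0 - 54.208.119.255) does not contain 54.208.127.12
  54.192.120.0/21 (54.192.120.0 - 54.192.127.255) does not contain 54.208.127.12
  54.208.80.0/20 (54.208.80.0 - 54.208.95.255) does not contain 54.208.127.12
Longest matching prefix is /18 -> next hop Router G.

Router G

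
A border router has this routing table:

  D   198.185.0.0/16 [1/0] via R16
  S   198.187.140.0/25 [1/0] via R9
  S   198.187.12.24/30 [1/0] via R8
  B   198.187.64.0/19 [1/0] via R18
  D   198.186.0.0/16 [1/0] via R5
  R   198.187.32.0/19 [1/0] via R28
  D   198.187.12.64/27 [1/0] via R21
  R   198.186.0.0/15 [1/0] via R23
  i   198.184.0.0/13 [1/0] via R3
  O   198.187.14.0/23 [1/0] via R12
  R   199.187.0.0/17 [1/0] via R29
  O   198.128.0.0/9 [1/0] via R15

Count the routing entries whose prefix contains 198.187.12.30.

3

Prefixes containing 198.187.12.30:
  198.128.0.0/9 (198.128.0.0 - 198.255.255.255)
  198.184.0.0/13 (198.184.0.0 - 198.191.255.255)
  198.186.0.0/15 (198.186.0.0 - 198.187.255.255)
Total matching entries: 3.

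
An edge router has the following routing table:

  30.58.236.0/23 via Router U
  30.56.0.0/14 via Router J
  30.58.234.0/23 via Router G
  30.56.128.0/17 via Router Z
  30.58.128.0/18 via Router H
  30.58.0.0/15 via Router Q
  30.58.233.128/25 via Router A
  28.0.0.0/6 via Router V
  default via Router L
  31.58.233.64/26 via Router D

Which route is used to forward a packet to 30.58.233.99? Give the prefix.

30.58.0.0/15

Entries matching 30.58.233.99:
  0.0.0.0/0 (default, matches everything)
  28.0.0.0/6 (28.0.0.0 - 31.255.255.255)
  30.56.0.0/14 (30.56.0.0 - 30.59.255.255)
  30.58.0.0/15 (30.58.0.0 - 30.59.255.255)
Most specific is 30.58.0.0/15.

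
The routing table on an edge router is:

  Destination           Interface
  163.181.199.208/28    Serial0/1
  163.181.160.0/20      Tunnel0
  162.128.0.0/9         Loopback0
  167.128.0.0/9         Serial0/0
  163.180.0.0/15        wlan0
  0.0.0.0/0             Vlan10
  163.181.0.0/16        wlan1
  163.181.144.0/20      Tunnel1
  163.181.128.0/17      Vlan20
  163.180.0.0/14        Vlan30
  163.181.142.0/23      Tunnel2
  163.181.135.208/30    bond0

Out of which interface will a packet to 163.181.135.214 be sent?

Vlan20

Routes whose prefix contains 163.181.135.214:
  0.0.0.0/0 (default, matches everything) -> Vlan10
  163.180.0.0/14 (163.180.0.0 - 163.183.255.255) -> Vlan30
  163.180.0.0/15 (163.180.0.0 - 163.181.255.255) -> wlan0
  163.181.0.0/16 (163.181.0.0 - 163.181.255.255) -> wlan1
  163.181.128.0/17 (163.181.128.0 - 163.181.255.255) -> Vlan20
More-specific entries that do NOT match:
  163.181.135.208/30 (163.181.135.208 - 163.181.135.211) does not contain 163.181.135.214
  163.181.199.208/28 (163.181.199.208 - 163.181.199.223) does not contain 163.181.135.214
  163.181.142.0/23 (163.181.142.0 - 163.181.143.255) does not contain 163.181.135.214
  163.181.160.0/20 (163.181.160.0 - 163.181.175.255) does not contain 163.181.135.214
  163.181.144.0/20 (163.181.144.0 - 163.181.159.255) does not contain 163.181.135.214
Longest matching prefix is /17 -> interface Vlan20.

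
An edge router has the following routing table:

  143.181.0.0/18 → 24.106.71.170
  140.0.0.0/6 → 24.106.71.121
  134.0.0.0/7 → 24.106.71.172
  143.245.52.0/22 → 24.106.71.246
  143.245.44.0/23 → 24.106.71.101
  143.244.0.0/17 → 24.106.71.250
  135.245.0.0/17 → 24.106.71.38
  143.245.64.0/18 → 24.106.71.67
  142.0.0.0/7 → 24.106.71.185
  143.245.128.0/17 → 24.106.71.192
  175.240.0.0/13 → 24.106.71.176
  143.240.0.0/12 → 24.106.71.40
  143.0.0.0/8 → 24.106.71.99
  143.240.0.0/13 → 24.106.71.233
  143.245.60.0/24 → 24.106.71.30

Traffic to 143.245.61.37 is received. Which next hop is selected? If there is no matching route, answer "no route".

Routes whose prefix contains 143.245.61.37:
  140.0.0.0/6 (140.0.0.0 - 143.255.255.255) -> 24.106.71.121
  142.0.0.0/7 (142.0.0.0 - 143.255.255.255) -> 24.106.71.185
  143.0.0.0/8 (143.0.0.0 - 143.255.255.255) -> 24.106.71.99
  143.240.0.0/12 (143.240.0.0 - 143.255.255.255) -> 24.106.71.40
  143.240.0.0/13 (143.240.0.0 - 143.247.255.255) -> 24.106.71.233
More-specific entries that do NOT match:
  143.245.60.0/24 (143.245.60.0 - 143.245.60.255) does not contain 143.245.61.37
  143.245.44.0/23 (143.245.44.0 - 143.245.45.255) does not contain 143.245.61.37
  143.245.52.0/22 (143.245.52.0 - 143.245.55.255) does not contain 143.245.61.37
  143.181.0.0/18 (143.181.0.0 - 143.181.63.255) does not contain 143.245.61.37
  143.245.64.0/18 (143.245.64.0 - 143.245.127.255) does not contain 143.245.61.37
  143.244.0.0/17 (143.244.0.0 - 143.244.127.255) does not contain 143.245.61.37
  135.245.0.0/17 (135.245.0.0 - 135.245.127.255) does not contain 143.245.61.37
  143.245.128.0/17 (143.245.128.0 - 143.245.255.255) does not contain 143.245.61.37
Longest matching prefix is /13 -> next hop 24.106.71.233.

24.106.71.233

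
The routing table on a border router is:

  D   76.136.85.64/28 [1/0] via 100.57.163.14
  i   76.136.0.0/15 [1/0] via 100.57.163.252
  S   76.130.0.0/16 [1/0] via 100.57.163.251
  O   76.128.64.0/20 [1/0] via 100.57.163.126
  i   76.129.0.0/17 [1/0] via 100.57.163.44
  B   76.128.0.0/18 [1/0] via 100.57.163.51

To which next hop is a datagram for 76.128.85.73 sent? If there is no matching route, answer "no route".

No entry's prefix contains 76.128.85.73; there is no default route.

no route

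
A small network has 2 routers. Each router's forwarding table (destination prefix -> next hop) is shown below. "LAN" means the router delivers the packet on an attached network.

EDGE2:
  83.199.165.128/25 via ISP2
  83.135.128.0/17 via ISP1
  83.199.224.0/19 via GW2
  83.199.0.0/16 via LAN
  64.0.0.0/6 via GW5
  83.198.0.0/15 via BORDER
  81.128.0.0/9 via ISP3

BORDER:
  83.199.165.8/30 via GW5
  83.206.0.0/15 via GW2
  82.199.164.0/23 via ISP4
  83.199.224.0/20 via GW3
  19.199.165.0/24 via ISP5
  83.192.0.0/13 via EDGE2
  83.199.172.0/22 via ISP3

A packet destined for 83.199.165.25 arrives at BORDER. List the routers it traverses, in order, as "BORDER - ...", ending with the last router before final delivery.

At BORDER: longest match for 83.199.165.25 is 83.192.0.0/13 -> EDGE2
At EDGE2: longest match for 83.199.165.25 is 83.199.0.0/16 -> LAN

BORDER - EDGE2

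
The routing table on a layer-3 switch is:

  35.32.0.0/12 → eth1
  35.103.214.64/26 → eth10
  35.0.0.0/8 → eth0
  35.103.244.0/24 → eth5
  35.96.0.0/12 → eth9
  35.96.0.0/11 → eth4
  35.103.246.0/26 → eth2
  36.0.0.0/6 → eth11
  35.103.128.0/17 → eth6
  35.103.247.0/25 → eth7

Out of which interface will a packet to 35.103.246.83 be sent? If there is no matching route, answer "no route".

eth6

Routes whose prefix contains 35.103.246.83:
  35.0.0.0/8 (35.0.0.0 - 35.255.255.255) -> eth0
  35.96.0.0/11 (35.96.0.0 - 35.127.255.255) -> eth4
  35.96.0.0/12 (35.96.0.0 - 35.111.255.255) -> eth9
  35.103.128.0/17 (35.103.128.0 - 35.103.255.255) -> eth6
More-specific entries that do NOT match:
  35.103.214.64/26 (35.103.214.64 - 35.103.214.127) does not contain 35.103.246.83
  35.103.246.0/26 (35.103.246.0 - 35.103.246.63) does not contain 35.103.246.83
  35.103.247.0/25 (35.103.247.0 - 35.103.247.127) does not contain 35.103.246.83
  35.103.244.0/24 (35.103.244.0 - 35.103.244.255) does not contain 35.103.246.83
Longest matching prefix is /17 -> interface eth6.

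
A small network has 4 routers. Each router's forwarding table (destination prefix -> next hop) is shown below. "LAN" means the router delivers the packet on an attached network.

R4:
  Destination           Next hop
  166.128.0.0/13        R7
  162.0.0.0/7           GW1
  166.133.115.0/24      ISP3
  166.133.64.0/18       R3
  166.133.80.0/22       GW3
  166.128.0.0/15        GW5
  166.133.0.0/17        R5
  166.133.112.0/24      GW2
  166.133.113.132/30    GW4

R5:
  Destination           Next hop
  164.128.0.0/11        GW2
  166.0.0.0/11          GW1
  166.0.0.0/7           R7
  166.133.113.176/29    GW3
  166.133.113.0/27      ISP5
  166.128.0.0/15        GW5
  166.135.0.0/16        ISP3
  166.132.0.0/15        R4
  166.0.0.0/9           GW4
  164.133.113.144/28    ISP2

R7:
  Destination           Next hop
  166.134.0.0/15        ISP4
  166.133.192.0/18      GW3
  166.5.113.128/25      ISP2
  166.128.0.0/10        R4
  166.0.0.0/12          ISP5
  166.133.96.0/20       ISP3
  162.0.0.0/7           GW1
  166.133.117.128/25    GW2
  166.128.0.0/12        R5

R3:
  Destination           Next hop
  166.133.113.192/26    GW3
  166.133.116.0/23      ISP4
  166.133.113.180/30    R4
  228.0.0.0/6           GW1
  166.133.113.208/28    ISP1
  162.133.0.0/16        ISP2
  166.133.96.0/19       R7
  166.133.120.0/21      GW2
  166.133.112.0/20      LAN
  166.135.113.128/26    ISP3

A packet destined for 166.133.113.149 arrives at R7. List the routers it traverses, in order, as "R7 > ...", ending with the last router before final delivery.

R7 > R5 > R4 > R3

At R7: longest match for 166.133.113.149 is 166.128.0.0/12 -> R5
At R5: longest match for 166.133.113.149 is 166.132.0.0/15 -> R4
At R4: longest match for 166.133.113.149 is 166.133.64.0/18 -> R3
At R3: longest match for 166.133.113.149 is 166.133.112.0/20 -> LAN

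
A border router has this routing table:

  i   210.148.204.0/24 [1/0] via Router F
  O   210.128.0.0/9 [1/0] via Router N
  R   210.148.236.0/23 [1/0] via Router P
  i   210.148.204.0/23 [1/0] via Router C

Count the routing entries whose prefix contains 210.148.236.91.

2

Prefixes containing 210.148.236.91:
  210.128.0.0/9 (210.128.0.0 - 210.255.255.255)
  210.148.236.0/23 (210.148.236.0 - 210.148.237.255)
Total matching entries: 2.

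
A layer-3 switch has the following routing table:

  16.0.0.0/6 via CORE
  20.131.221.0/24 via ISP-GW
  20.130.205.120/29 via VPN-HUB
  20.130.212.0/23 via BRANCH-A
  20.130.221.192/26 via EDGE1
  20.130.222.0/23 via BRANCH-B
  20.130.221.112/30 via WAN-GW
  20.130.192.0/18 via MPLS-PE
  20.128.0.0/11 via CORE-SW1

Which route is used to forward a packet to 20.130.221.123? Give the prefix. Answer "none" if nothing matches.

20.130.192.0/18

Entries matching 20.130.221.123:
  20.128.0.0/11 (20.128.0.0 - 20.159.255.255)
  20.130.192.0/18 (20.130.192.0 - 20.130.255.255)
Most specific is 20.130.192.0/18.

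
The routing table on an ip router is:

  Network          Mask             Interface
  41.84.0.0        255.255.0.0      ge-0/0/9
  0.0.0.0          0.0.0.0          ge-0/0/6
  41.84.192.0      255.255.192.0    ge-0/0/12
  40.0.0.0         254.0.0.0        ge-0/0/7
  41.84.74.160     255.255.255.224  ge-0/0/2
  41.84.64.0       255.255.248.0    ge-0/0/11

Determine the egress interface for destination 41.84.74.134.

ge-0/0/9

Routes whose prefix contains 41.84.74.134:
  0.0.0.0/0 (default, matches everything) -> ge-0/0/6
  40.0.0.0/7 (40.0.0.0 - 41.255.255.255) -> ge-0/0/7
  41.84.0.0/16 (41.84.0.0 - 41.84.255.255) -> ge-0/0/9
More-specific entries that do NOT match:
  41.84.74.160/27 (41.84.74.160 - 41.84.74.191) does not contain 41.84.74.134
  41.84.64.0/21 (41.84.64.0 - 41.84.71.255) does not contain 41.84.74.134
  41.84.192.0/18 (41.84.192.0 - 41.84.255.255) does not contain 41.84.74.134
Longest matching prefix is /16 -> interface ge-0/0/9.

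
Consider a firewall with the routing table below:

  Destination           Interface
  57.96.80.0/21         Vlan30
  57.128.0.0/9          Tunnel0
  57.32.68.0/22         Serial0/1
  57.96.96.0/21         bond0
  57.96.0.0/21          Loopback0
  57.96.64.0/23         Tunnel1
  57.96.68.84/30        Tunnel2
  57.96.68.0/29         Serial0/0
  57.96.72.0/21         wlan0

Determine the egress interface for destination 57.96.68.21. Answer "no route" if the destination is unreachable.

no route

No entry's prefix contains 57.96.68.21; there is no default route.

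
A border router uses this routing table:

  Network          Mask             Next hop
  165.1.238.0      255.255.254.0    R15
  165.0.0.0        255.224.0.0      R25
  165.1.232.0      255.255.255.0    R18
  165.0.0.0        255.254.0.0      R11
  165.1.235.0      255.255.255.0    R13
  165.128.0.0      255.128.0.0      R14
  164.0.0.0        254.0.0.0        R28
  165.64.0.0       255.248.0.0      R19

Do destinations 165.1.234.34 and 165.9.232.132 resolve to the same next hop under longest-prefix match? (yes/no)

165.1.234.34: longest match 165.0.0.0/15 -> R11
165.9.232.132: longest match 165.0.0.0/11 -> R25

no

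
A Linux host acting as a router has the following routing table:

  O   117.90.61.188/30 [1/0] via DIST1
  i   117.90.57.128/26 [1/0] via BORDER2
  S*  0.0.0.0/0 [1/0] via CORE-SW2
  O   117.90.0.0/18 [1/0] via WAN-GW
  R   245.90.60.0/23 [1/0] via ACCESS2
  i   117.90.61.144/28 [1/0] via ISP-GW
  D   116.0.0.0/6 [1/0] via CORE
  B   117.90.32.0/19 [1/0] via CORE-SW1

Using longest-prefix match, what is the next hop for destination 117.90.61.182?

CORE-SW1

Routes whose prefix contains 117.90.61.182:
  0.0.0.0/0 (default, matches everything) -> CORE-SW2
  116.0.0.0/6 (116.0.0.0 - 119.255.255.255) -> CORE
  117.90.0.0/18 (117.90.0.0 - 117.90.63.255) -> WAN-GW
  117.90.32.0/19 (117.90.32.0 - 117.90.63.255) -> CORE-SW1
More-specific entries that do NOT match:
  117.90.61.188/30 (117.90.61.188 - 117.90.61.191) does not contain 117.90.61.182
  117.90.61.144/28 (117.90.61.144 - 117.90.61.159) does not contain 117.90.61.182
  117.90.57.128/26 (117.90.57.128 - 117.90.57.191) does not contain 117.90.61.182
  245.90.60.0/23 (245.90.60.0 - 245.90.61.255) does not contain 117.90.61.182
Longest matching prefix is /19 -> next hop CORE-SW1.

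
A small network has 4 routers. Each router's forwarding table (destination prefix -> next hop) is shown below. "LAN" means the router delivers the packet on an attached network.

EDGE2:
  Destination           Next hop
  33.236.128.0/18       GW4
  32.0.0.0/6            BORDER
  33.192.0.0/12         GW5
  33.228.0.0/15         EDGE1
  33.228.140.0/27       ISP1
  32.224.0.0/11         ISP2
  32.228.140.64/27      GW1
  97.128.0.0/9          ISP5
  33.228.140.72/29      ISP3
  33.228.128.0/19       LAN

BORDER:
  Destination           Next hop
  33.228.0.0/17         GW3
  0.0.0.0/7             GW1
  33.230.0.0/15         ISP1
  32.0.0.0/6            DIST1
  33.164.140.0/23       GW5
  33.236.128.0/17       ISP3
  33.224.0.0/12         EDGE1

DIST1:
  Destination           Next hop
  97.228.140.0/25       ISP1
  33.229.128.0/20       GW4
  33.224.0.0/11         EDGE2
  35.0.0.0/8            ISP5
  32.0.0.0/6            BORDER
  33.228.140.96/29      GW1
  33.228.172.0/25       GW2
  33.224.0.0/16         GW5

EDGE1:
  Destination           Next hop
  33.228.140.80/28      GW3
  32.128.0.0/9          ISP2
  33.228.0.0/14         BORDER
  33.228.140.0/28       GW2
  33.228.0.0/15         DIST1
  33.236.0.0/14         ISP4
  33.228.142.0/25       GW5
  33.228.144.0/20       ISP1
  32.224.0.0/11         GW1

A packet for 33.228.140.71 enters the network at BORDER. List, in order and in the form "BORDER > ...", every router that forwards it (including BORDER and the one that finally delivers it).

At BORDER: longest match for 33.228.140.71 is 33.224.0.0/12 -> EDGE1
At EDGE1: longest match for 33.228.140.71 is 33.228.0.0/15 -> DIST1
At DIST1: longest match for 33.228.140.71 is 33.224.0.0/11 -> EDGE2
At EDGE2: longest match for 33.228.140.71 is 33.228.128.0/19 -> LAN

BORDER > EDGE1 > DIST1 > EDGE2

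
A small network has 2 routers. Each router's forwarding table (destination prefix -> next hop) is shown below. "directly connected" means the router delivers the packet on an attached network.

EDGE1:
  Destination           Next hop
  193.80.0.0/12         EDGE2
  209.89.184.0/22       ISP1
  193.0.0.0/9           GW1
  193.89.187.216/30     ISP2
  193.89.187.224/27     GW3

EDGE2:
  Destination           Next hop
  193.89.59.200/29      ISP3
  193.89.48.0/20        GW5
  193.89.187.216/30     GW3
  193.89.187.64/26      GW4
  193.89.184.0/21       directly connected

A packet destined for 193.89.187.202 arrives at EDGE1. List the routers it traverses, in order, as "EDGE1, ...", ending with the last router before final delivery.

EDGE1, EDGE2

At EDGE1: longest match for 193.89.187.202 is 193.80.0.0/12 -> EDGE2
At EDGE2: longest match for 193.89.187.202 is 193.89.184.0/21 -> directly connected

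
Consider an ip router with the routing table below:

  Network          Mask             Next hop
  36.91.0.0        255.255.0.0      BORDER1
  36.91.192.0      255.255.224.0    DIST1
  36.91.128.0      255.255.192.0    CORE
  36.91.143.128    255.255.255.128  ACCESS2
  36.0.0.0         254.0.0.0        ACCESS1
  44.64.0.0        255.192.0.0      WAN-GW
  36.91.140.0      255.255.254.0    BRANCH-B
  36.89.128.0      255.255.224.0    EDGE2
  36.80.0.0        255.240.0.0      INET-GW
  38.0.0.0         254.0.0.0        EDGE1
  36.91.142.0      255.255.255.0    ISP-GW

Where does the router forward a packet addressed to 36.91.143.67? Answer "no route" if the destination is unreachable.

Routes whose prefix contains 36.91.143.67:
  36.0.0.0/7 (36.0.0.0 - 37.255.255.255) -> ACCESS1
  36.80.0.0/12 (36.80.0.0 - 36.95.255.255) -> INET-GW
  36.91.0.0/16 (36.91.0.0 - 36.91.255.255) -> BORDER1
  36.91.128.0/18 (36.91.128.0 - 36.91.191.255) -> CORE
More-specific entries that do NOT match:
  36.91.143.128/25 (36.91.143.128 - 36.91.143.255) does not contain 36.91.143.67
  36.91.142.0/24 (36.91.142.0 - 36.91.142.255) does not contain 36.91.143.67
  36.91.140.0/23 (36.91.140.0 - 36.91.141.255) does not contain 36.91.143.67
  36.91.192.0/19 (36.91.192.0 - 36.91.223.255) does not contain 36.91.143.67
  36.89.128.0/19 (36.89.128.0 - 36.89.159.255) does not contain 36.91.143.67
Longest matching prefix is /18 -> next hop CORE.

CORE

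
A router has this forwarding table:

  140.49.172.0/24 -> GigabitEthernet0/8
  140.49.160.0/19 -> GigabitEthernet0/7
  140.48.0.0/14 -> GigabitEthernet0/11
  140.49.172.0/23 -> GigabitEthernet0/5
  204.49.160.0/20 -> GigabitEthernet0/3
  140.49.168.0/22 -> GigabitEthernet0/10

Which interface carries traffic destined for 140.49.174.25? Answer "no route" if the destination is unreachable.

GigabitEthernet0/7

Routes whose prefix contains 140.49.174.25:
  140.48.0.0/14 (140.48.0.0 - 140.51.255.255) -> GigabitEthernet0/11
  140.49.160.0/19 (140.49.160.0 - 140.49.191.255) -> GigabitEthernet0/7
More-specific entries that do NOT match:
  140.49.172.0/24 (140.49.172.0 - 140.49.172.255) does not contain 140.49.174.25
  140.49.172.0/23 (140.49.172.0 - 140.49.173.255) does not contain 140.49.174.25
  140.49.168.0/22 (140.49.168.0 - 140.49.171.255) does not contain 140.49.174.25
  204.49.160.0/20 (204.49.160.0 - 204.49.175.255) does not contain 140.49.174.25
Longest matching prefix is /19 -> interface GigabitEthernet0/7.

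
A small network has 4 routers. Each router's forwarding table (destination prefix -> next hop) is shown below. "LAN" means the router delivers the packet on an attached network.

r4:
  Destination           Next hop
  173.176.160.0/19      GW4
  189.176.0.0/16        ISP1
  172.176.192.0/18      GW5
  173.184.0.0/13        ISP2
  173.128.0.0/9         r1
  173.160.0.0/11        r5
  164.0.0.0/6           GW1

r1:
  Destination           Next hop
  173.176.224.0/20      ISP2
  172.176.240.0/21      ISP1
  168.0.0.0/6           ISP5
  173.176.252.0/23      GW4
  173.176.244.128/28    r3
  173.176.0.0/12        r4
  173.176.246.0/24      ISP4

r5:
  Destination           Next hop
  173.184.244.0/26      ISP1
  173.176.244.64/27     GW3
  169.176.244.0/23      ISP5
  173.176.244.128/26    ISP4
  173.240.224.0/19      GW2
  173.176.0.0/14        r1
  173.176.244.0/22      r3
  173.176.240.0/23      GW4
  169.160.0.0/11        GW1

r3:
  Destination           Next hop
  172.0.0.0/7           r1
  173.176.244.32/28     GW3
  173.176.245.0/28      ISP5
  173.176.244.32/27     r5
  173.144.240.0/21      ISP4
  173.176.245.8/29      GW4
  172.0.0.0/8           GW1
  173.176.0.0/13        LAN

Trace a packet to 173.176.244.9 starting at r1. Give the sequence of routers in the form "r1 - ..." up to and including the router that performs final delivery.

At r1: longest match for 173.176.244.9 is 173.176.0.0/12 -> r4
At r4: longest match for 173.176.244.9 is 173.160.0.0/11 -> r5
At r5: longest match for 173.176.244.9 is 173.176.244.0/22 -> r3
At r3: longest match for 173.176.244.9 is 173.176.0.0/13 -> LAN

r1 - r4 - r5 - r3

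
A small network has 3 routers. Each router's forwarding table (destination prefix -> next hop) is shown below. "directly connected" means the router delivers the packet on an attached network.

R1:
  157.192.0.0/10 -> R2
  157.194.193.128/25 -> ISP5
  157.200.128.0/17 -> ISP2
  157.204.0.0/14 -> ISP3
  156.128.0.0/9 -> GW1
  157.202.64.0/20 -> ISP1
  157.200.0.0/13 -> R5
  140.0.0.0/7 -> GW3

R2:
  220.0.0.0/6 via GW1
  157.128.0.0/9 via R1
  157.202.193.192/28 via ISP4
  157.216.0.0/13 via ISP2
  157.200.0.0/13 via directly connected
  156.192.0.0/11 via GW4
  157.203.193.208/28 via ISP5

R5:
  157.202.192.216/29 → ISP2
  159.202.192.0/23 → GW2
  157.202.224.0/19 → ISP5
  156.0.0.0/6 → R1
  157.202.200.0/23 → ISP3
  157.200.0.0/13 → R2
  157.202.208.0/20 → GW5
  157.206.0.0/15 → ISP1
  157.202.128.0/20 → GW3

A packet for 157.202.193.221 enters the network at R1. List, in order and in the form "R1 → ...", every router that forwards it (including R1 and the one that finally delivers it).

R1 → R5 → R2

At R1: longest match for 157.202.193.221 is 157.200.0.0/13 -> R5
At R5: longest match for 157.202.193.221 is 157.200.0.0/13 -> R2
At R2: longest match for 157.202.193.221 is 157.200.0.0/13 -> directly connected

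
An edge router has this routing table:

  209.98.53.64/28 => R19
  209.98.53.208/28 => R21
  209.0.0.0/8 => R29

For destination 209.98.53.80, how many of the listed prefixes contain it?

Prefixes containing 209.98.53.80:
  209.0.0.0/8 (209.0.0.0 - 209.255.255.255)
Total matching entries: 1.

1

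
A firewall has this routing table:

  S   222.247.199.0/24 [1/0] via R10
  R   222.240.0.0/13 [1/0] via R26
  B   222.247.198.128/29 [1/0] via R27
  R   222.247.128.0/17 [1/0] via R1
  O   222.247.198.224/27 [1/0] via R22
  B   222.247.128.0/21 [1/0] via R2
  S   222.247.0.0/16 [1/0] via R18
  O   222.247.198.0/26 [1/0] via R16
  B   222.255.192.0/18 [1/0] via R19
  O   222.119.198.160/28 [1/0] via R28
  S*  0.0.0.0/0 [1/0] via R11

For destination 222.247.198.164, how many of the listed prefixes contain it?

4

Prefixes containing 222.247.198.164:
  0.0.0.0/0 (default, matches everything)
  222.240.0.0/13 (222.240.0.0 - 222.247.255.255)
  222.247.0.0/16 (222.247.0.0 - 222.247.255.255)
  222.247.128.0/17 (222.247.128.0 - 222.247.255.255)
Total matching entries: 4.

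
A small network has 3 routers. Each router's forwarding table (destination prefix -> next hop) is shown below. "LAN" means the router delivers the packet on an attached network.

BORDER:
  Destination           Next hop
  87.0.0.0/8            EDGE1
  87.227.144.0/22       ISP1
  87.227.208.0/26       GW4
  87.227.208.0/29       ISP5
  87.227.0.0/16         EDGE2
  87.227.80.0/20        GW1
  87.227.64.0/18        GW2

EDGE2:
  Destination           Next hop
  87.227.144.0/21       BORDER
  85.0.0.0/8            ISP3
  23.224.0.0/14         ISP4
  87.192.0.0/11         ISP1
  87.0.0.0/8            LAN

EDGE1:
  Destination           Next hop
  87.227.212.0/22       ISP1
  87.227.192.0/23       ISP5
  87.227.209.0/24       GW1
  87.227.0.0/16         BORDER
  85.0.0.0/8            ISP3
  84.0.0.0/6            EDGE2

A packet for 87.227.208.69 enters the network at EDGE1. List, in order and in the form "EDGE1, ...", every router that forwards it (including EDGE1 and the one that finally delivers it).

EDGE1, BORDER, EDGE2

At EDGE1: longest match for 87.227.208.69 is 87.227.0.0/16 -> BORDER
At BORDER: longest match for 87.227.208.69 is 87.227.0.0/16 -> EDGE2
At EDGE2: longest match for 87.227.208.69 is 87.0.0.0/8 -> LAN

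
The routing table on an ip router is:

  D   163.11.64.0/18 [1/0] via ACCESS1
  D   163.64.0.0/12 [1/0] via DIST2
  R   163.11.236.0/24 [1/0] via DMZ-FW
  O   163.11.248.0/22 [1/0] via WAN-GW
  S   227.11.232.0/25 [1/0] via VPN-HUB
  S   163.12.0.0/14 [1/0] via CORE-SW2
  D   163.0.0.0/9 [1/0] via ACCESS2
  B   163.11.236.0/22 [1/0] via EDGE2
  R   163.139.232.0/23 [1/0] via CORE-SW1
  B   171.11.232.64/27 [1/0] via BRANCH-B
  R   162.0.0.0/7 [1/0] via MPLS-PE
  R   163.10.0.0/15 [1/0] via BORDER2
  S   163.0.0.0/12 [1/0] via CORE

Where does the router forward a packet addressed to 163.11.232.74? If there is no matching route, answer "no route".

Routes whose prefix contains 163.11.232.74:
  162.0.0.0/7 (162.0.0.0 - 163.255.255.255) -> MPLS-PE
  163.0.0.0/9 (163.0.0.0 - 163.127.255.255) -> ACCESS2
  163.0.0.0/12 (163.0.0.0 - 163.15.255.255) -> CORE
  163.10.0.0/15 (163.10.0.0 - 163.11.255.255) -> BORDER2
More-specific entries that do NOT match:
  171.11.232.64/27 (171.11.232.64 - 171.11.232.95) does not contain 163.11.232.74
  227.11.232.0/25 (227.11.232.0 - 227.11.232.127) does not contain 163.11.232.74
  163.11.236.0/24 (163.11.236.0 - 163.11.236.255) does not contain 163.11.232.74
  163.139.232.0/23 (163.139.232.0 - 163.139.233.255) does not contain 163.11.232.74
  163.11.248.0/22 (163.11.248.0 - 163.11.251.255) does not contain 163.11.232.74
  163.11.236.0/22 (163.11.236.0 - 163.11.239.255) does not contain 163.11.232.74
  163.11.64.0/18 (163.11.64.0 - 163.11.127.255) does not contain 163.11.232.74
Longest matching prefix is /15 -> next hop BORDER2.

BORDER2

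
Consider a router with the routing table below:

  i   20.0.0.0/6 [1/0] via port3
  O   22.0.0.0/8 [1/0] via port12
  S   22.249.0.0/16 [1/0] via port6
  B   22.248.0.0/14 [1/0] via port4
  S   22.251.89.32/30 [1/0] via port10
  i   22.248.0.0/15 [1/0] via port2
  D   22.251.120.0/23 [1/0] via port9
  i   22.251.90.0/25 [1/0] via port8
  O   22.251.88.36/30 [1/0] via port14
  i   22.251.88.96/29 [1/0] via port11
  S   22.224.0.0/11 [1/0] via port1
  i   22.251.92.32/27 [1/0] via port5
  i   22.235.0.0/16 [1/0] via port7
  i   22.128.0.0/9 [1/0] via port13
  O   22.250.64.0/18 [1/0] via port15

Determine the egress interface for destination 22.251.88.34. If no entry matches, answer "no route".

Routes whose prefix contains 22.251.88.34:
  20.0.0.0/6 (20.0.0.0 - 23.255.255.255) -> port3
  22.0.0.0/8 (22.0.0.0 - 22.255.255.255) -> port12
  22.128.0.0/9 (22.128.0.0 - 22.255.255.255) -> port13
  22.224.0.0/11 (22.224.0.0 - 22.255.255.255) -> port1
  22.248.0.0/14 (22.248.0.0 - 22.251.255.255) -> port4
More-specific entries that do NOT match:
  22.251.89.32/30 (22.251.89.32 - 22.251.89.35) does not contain 22.251.88.34
  22.251.88.36/30 (22.251.88.36 - 22.251.88.39) does not contain 22.251.88.34
  22.251.88.96/29 (22.251.88.96 - 22.251.88.103) does not contain 22.251.88.34
  22.251.92.32/27 (22.251.92.32 - 22.251.92.63) does not contain 22.251.88.34
  22.251.90.0/25 (22.251.90.0 - 22.251.90.127) does not contain 22.251.88.34
  22.251.120.0/23 (22.251.120.0 - 22.251.121.255) does not contain 22.251.88.34
  22.250.64.0/18 (22.250.64.0 - 22.250.127.255) does not contain 22.251.88.34
  22.249.0.0/16 (22.249.0.0 - 22.249.255.255) does not contain 22.251.88.34
  22.235.0.0/16 (22.235.0.0 - 22.235.255.255) does not contain 22.251.88.34
  22.248.0.0/15 (22.248.0.0 - 22.249.255.255) does not contain 22.251.88.34
Longest matching prefix is /14 -> interface port4.

port4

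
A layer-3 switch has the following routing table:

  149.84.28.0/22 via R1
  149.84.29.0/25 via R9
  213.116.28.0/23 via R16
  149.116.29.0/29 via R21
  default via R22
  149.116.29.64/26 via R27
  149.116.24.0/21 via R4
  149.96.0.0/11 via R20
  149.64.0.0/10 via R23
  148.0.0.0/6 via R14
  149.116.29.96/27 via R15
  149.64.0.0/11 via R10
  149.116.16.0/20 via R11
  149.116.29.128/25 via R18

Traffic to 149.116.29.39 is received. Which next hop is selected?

R4

Routes whose prefix contains 149.116.29.39:
  0.0.0.0/0 (default, matches everything) -> R22
  148.0.0.0/6 (148.0.0.0 - 151.255.255.255) -> R14
  149.64.0.0/10 (149.64.0.0 - 149.127.255.255) -> R23
  149.96.0.0/11 (149.96.0.0 - 149.127.255.255) -> R20
  149.116.16.0/20 (149.116.16.0 - 149.116.31.255) -> R11
  149.116.24.0/21 (149.116.24.0 - 149.116.31.255) -> R4
More-specific entries that do NOT match:
  149.116.29.0/29 (149.116.29.0 - 149.116.29.7) does not contain 149.116.29.39
  149.116.29.96/27 (149.116.29.96 - 149.116.29.127) does not contain 149.116.29.39
  149.116.29.64/26 (149.116.29.64 - 149.116.29.127) does not contain 149.116.29.39
  149.84.29.0/25 (149.84.29.0 - 149.84.29.127) does not contain 149.116.29.39
  149.116.29.128/25 (149.116.29.128 - 149.116.29.255) does not contain 149.116.29.39
  213.116.28.0/23 (213.116.28.0 - 213.116.29.255) does not contain 149.116.29.39
  149.84.28.0/22 (149.84.28.0 - 149.84.31.255) does not contain 149.116.29.39
Longest matching prefix is /21 -> next hop R4.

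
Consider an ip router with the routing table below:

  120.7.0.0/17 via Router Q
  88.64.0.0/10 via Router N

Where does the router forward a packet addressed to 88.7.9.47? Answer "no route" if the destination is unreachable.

no route

No entry's prefix contains 88.7.9.47; there is no default route.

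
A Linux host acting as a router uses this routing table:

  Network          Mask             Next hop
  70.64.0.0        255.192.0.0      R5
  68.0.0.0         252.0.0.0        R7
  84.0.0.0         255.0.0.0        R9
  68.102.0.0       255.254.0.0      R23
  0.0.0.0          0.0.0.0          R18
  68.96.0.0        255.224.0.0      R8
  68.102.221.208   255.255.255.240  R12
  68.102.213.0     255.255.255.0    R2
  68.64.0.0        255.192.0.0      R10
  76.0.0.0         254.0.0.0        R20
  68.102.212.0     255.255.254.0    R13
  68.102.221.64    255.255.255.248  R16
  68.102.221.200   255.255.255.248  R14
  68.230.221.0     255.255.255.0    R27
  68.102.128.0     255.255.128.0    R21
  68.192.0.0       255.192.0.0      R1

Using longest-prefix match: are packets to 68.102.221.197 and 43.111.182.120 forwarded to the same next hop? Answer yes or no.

no

68.102.221.197: longest match 68.102.128.0/17 -> R21
43.111.182.120: longest match 0.0.0.0/0 -> R18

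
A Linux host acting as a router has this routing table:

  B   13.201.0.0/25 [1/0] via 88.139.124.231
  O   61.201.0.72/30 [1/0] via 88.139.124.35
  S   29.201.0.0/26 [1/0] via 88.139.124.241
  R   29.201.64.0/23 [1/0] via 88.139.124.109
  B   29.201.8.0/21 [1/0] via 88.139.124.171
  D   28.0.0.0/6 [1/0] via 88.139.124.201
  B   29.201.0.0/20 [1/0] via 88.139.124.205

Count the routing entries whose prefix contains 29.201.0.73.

Prefixes containing 29.201.0.73:
  28.0.0.0/6 (28.0.0.0 - 31.255.255.255)
  29.201.0.0/20 (29.201.0.0 - 29.201.15.255)
Total matching entries: 2.

2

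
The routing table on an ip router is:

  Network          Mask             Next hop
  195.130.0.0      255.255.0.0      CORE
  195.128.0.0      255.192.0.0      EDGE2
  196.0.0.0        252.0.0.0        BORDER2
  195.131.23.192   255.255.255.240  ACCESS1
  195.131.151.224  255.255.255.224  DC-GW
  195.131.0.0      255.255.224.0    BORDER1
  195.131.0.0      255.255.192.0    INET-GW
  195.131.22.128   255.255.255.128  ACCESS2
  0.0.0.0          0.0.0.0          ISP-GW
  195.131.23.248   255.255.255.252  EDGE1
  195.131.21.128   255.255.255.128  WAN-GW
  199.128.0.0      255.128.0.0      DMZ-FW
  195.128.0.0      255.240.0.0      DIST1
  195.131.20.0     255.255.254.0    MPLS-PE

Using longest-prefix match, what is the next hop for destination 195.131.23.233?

BORDER1

Routes whose prefix contains 195.131.23.233:
  0.0.0.0/0 (default, matches everything) -> ISP-GW
  195.128.0.0/10 (195.128.0.0 - 195.191.255.255) -> EDGE2
  195.128.0.0/12 (195.128.0.0 - 195.143.255.255) -> DIST1
  195.131.0.0/18 (195.131.0.0 - 195.131.63.255) -> INET-GW
  195.131.0.0/19 (195.131.0.0 - 195.131.31.255) -> BORDER1
More-specific entries that do NOT match:
  195.131.23.248/30 (195.131.23.248 - 195.131.23.251) does not contain 195.131.23.233
  195.131.23.192/28 (195.131.23.192 - 195.131.23.207) does not contain 195.131.23.233
  195.131.151.224/27 (195.131.151.224 - 195.131.151.255) does not contain 195.131.23.233
  195.131.22.128/25 (195.131.22.128 - 195.131.22.255) does not contain 195.131.23.233
  195.131.21.128/25 (195.131.21.128 - 195.131.21.255) does not contain 195.131.23.233
  195.131.20.0/23 (195.131.20.0 - 195.131.21.255) does not contain 195.131.23.233
Longest matching prefix is /19 -> next hop BORDER1.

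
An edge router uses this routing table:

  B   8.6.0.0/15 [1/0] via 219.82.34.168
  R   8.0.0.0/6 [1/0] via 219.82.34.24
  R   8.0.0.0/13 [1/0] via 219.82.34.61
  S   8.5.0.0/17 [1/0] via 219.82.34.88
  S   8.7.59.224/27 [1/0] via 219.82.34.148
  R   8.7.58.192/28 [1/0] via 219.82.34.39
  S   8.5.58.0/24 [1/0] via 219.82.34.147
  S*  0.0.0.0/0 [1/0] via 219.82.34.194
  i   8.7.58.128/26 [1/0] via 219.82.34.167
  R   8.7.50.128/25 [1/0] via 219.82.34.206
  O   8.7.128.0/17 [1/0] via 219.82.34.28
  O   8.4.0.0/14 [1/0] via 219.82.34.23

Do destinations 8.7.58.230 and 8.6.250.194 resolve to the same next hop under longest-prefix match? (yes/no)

yes

8.7.58.230: longest match 8.6.0.0/15 -> 219.82.34.168
8.6.250.194: longest match 8.6.0.0/15 -> 219.82.34.168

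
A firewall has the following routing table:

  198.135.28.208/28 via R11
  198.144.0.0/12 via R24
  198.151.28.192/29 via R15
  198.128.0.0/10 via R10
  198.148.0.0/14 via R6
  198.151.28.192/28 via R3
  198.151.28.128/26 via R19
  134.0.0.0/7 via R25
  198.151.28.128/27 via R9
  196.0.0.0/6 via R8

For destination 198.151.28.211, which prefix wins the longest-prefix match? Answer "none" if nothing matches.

Entries matching 198.151.28.211:
  196.0.0.0/6 (196.0.0.0 - 199.255.255.255)
  198.128.0.0/10 (198.128.0.0 - 198.191.255.255)
  198.144.0.0/12 (198.144.0.0 - 198.159.255.255)
  198.148.0.0/14 (198.148.0.0 - 198.151.255.255)
Most specific is 198.148.0.0/14.

198.148.0.0/14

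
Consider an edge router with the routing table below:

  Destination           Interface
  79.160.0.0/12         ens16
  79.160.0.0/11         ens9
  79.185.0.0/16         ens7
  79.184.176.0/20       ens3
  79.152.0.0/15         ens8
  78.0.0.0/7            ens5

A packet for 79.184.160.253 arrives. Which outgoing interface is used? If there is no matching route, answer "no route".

ens9

Routes whose prefix contains 79.184.160.253:
  78.0.0.0/7 (78.0.0.0 - 79.255.255.255) -> ens5
  79.160.0.0/11 (79.160.0.0 - 79.191.255.255) -> ens9
More-specific entries that do NOT match:
  79.184.176.0/20 (79.184.176.0 - 79.184.191.255) does not contain 79.184.160.253
  79.185.0.0/16 (79.185.0.0 - 79.185.255.255) does not contain 79.184.160.253
  79.152.0.0/15 (79.152.0.0 - 79.153.255.255) does not contain 79.184.160.253
  79.160.0.0/12 (79.160.0.0 - 79.175.255.255) does not contain 79.184.160.253
Longest matching prefix is /11 -> interface ens9.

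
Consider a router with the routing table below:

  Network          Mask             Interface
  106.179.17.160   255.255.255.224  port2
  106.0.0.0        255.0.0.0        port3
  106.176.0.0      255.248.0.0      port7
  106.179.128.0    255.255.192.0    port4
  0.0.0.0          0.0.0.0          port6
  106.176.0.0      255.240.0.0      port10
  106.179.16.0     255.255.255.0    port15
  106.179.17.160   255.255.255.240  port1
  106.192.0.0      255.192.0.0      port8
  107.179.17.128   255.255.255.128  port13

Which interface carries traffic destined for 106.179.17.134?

Routes whose prefix contains 106.179.17.134:
  0.0.0.0/0 (default, matches everything) -> port6
  106.0.0.0/8 (106.0.0.0 - 106.255.255.255) -> port3
  106.176.0.0/12 (106.176.0.0 - 106.191.255.255) -> port10
  106.176.0.0/13 (106.176.0.0 - 106.183.255.255) -> port7
More-specific entries that do NOT match:
  106.179.17.160/28 (106.179.17.160 - 106.179.17.175) does not contain 106.179.17.134
  106.179.17.160/27 (106.179.17.160 - 106.179.17.191) does not contain 106.179.17.134
  107.179.17.128/25 (107.179.17.128 - 107.179.17.255) does not contain 106.179.17.134
  106.179.16.0/24 (106.179.16.0 - 106.179.16.255) does not contain 106.179.17.134
  106.179.128.0/18 (106.179.128.0 - 106.179.191.255) does not contain 106.179.17.134
Longest matching prefix is /13 -> interface port7.

port7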